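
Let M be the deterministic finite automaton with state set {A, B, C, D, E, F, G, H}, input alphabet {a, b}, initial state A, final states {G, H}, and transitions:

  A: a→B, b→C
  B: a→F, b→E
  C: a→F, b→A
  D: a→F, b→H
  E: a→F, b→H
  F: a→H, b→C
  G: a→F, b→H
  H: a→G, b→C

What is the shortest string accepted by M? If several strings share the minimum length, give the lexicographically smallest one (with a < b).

A breadth-first search from A reaches an accepting state first via the path A → B → F → H on input aaa.
No string of length < 3 is accepted (BFS exhausts all shorter strings without reaching an accepting state), and aaa is the lexicographically least accepting string of length 3.

aaa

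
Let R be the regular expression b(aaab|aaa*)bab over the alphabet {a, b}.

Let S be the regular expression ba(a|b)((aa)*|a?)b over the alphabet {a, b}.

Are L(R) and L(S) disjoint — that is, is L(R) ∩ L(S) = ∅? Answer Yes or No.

Yes

Converting the expression R to a DFA (subset construction, then merging equivalent states) gives the minimal DFA with states {r0, r1, r2, r3, r4, r5, r6, r7, r8, r9, r10}, start state r0, accepting states {r10} and transitions r0: a→r1, b→r2; r1: a→r1, b→r1; r2: a→r3, b→r1; r3: a→r4, b→r1; r4: a→r5, b→r6; r5: a→r7, b→r8; r6: a→r9, b→r1; r7: a→r7, b→r6; r8: a→r9, b→r6; r9: a→r1, b→r10; r10: a→r1, b→r1.
Converting the expression S to a DFA (subset construction, then merging equivalent states) gives the minimal DFA with states {s0, s1, s2, s3, s4, s5, s6, s7, s8}, start state s0, accepting states {s6} and transitions s0: a→s1, b→s2; s1: a→s1, b→s1; s2: a→s3, b→s1; s3: a→s4, b→s4; s4: a→s5, b→s6; s5: a→s7, b→s6; s6: a→s1, b→s1; s7: a→s8, b→s6; s8: a→s7, b→s1.
Exploring the product automaton R × S from the start pair (r0, s0), following both machines on each input symbol, reaches 18 state pairs: (r0, s0), (r1, s1), (r2, s2), (r3, s3), (r4, s4), (r1, s4), (r5, s5), (r6, s6), (r1, s5), (r1, s6), (r7, s7), (r8, s6), (r9, s1), (r1, s7), (r7, s8), (r6, s1), (r10, s1), (r1, s8).
R accepts in {r10} and S accepts in {s6}; no reachable pair has both components accepting, so no string drives both machines to acceptance simultaneously and L(R) ∩ L(S) = ∅.
So no string is accepted by both, and the intersection is empty.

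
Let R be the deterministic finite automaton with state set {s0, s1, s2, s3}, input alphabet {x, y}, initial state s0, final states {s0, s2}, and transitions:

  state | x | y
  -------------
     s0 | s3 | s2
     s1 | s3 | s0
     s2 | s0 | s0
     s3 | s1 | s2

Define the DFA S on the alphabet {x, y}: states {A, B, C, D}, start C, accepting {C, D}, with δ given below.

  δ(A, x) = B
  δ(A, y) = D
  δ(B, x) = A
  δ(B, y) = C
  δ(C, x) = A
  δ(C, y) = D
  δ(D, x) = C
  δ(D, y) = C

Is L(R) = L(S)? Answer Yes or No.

Exploring the product automaton R × S from the start pair (s0, C), following both machines on each input symbol, reaches 4 state pairs: (s0, C), (s3, A), (s2, D), (s1, B).
R accepts in {s0, s2} and S accepts in {C, D}. In every reachable pair the two components are either both accepting — (s0, C), (s2, D) — or both non-accepting, so no string is accepted by exactly one of the machines: L(R) \ L(S) and L(S) \ L(R) are both empty.
Hence every string is accepted by R iff it is accepted by S, and the two languages coincide.

Yes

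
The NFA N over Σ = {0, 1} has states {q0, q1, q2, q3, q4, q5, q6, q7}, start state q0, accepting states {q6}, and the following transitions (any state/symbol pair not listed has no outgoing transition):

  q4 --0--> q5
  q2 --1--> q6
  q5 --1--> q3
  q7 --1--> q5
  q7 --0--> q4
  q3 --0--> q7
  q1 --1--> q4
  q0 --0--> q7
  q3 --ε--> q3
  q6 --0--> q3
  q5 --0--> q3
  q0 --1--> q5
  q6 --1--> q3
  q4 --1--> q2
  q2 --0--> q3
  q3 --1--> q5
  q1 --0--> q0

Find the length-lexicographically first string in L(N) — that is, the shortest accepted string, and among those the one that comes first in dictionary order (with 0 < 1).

0011

A breadth-first search from q0 reaches an accepting state first via the path q0 → q7 → q4 → q2 → q6 on input 0011.
No string of length < 4 is accepted (BFS exhausts all shorter strings without reaching an accepting state), and 0011 is the lexicographically least accepting string of length 4.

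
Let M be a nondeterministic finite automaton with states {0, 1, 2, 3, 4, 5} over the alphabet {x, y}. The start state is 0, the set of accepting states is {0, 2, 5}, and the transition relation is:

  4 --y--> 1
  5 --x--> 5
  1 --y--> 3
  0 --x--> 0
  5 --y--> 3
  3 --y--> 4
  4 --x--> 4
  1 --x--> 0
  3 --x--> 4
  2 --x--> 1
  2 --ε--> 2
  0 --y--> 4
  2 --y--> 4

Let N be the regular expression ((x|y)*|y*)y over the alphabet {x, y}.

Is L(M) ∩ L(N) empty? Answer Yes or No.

Converting the expression N to a DFA (subset construction, then merging equivalent states) gives the minimal DFA with states {n0, n1}, start state n0, accepting states {n1} and transitions n0: x→n0, y→n1; n1: x→n0, y→n1.
Exploring the product automaton M × N from the start pair (0, n0), following both machines on each input symbol, reaches 5 state pairs: (0, n0), (4, n1), (4, n0), (1, n1), (3, n1).
M accepts in {0, 2, 5} and N accepts in {n1}; no reachable pair has both components accepting, so no string drives both machines to acceptance simultaneously and L(M) ∩ L(N) = ∅.
So no string is accepted by both, and the intersection is empty.

Yes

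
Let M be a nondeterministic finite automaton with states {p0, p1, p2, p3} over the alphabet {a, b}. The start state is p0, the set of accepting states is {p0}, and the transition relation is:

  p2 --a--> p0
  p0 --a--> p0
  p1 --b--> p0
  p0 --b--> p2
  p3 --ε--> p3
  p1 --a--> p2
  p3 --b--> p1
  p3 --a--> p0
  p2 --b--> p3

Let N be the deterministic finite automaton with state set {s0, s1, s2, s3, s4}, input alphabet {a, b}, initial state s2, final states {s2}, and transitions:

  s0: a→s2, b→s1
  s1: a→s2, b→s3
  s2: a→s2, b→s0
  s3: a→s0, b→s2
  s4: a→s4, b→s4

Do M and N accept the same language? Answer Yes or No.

Yes

Exploring the product automaton M × N from the start pair (p0, s2), following both machines on each input symbol, reaches 4 state pairs: (p0, s2), (p2, s0), (p3, s1), (p1, s3).
M accepts in {p0} and N accepts in {s2}. In every reachable pair the two components are either both accepting — (p0, s2) — or both non-accepting, so no string is accepted by exactly one of the machines: L(M) \ L(N) and L(N) \ L(M) are both empty.
Hence every string is accepted by M iff it is accepted by N, and the two languages coincide.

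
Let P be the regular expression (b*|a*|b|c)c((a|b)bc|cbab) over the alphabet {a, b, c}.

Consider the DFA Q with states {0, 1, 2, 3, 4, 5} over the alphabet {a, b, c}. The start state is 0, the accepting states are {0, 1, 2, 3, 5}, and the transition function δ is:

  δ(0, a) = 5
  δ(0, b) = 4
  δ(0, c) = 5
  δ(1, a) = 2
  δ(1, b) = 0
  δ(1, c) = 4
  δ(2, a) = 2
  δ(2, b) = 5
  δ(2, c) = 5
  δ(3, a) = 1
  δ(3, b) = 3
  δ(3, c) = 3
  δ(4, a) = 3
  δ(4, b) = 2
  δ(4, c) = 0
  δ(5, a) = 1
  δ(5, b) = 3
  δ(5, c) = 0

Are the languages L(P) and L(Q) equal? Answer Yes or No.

No

The empty string ε is accepted by Q but rejected by P.
So L(P) ≠ L(Q).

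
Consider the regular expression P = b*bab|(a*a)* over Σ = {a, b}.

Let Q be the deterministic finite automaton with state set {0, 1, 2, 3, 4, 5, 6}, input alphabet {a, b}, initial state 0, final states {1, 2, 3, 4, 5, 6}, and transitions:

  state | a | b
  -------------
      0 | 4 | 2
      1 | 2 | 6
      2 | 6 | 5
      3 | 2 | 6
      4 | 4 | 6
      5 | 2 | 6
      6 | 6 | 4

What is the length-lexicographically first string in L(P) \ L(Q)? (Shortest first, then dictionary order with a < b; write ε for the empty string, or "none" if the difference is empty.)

The empty string ε is accepted by P but not by Q.
Since ε is the unique shortest string, it is the required witness.

ε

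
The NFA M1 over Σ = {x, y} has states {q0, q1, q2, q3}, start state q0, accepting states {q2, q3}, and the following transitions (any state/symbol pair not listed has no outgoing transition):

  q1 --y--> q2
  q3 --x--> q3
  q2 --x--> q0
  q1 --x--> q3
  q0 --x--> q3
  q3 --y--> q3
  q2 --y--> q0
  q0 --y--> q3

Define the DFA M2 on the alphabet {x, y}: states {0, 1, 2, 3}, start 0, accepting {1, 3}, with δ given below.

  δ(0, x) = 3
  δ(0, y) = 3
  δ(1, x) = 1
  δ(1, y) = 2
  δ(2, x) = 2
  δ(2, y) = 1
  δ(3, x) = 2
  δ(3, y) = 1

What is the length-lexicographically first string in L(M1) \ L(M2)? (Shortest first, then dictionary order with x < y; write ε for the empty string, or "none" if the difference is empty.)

The string xx is accepted by M1 but not by M2.
No shorter string lies in the difference, and xx is the lexicographically first length-2 string in L(M1) \ L(M2).

xx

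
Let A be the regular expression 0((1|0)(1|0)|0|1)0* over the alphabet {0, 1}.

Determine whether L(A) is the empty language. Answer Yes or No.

The string 00 matches the expression, so it belongs to L(A).
Since L(A) contains at least one string, it is not empty.

No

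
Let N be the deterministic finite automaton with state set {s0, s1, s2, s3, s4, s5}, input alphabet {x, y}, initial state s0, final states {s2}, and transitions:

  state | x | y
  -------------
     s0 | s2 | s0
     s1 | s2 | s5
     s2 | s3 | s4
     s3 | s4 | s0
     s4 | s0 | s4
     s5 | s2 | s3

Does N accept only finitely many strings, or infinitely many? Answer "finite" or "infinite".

State s0 is reachable from the start and can reach an accepting state, and it lies on the cycle s0 → s0.
Traversing that cycle any number of times yields accepted strings of unbounded length, so the language is infinite.

infinite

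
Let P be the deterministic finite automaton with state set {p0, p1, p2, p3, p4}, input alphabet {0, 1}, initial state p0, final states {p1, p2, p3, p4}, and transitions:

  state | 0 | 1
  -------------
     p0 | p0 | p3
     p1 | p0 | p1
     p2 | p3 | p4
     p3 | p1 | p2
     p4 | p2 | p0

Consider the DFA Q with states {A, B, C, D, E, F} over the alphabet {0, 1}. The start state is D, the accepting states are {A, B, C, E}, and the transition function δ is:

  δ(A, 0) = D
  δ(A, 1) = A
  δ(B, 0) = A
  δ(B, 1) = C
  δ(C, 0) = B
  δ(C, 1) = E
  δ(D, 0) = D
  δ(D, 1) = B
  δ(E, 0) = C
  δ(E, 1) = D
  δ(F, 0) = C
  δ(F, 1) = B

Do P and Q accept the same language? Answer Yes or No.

Yes

Exploring the product automaton P × Q from the start pair (p0, D), following both machines on each input symbol, reaches 5 state pairs: (p0, D), (p3, B), (p1, A), (p2, C), (p4, E).
P accepts in {p1, p2, p3, p4} and Q accepts in {A, B, C, E}. In every reachable pair the two components are either both accepting — (p3, B), (p1, A), (p2, C), (p4, E) — or both non-accepting, so no string is accepted by exactly one of the machines: L(P) \ L(Q) and L(Q) \ L(P) are both empty.
Hence every string is accepted by P iff it is accepted by Q, and the two languages coincide.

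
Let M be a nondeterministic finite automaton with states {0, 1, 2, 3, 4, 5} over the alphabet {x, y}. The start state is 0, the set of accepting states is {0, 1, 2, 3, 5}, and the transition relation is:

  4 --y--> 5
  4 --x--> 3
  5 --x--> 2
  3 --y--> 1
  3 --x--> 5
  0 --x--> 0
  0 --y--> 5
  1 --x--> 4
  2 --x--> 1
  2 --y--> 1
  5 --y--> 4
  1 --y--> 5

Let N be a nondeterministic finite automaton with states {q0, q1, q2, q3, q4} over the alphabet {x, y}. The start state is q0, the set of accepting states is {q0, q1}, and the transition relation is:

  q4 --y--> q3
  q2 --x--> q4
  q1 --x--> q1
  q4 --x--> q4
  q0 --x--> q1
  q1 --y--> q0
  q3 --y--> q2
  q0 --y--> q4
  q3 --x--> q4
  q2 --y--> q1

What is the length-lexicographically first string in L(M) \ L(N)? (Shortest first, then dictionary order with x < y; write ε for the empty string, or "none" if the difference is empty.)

y

The string y is accepted by M but not by N.
No shorter string lies in the difference, and y is the lexicographically first length-1 string in L(M) \ L(N).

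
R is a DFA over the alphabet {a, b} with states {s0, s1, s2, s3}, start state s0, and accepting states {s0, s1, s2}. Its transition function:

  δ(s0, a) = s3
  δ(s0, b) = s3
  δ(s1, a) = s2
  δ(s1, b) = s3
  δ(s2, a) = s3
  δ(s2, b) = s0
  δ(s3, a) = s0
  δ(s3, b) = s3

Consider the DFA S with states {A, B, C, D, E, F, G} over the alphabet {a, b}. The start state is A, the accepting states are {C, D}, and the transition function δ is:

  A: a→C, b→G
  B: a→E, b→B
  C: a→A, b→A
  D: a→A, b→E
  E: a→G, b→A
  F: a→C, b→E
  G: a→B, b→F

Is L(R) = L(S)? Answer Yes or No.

The empty string ε is accepted by R but rejected by S.
So L(R) ≠ L(S).

No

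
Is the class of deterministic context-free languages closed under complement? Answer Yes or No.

A deterministic PDA can be normalised so that it always reads its entire input (no blocking, no infinite ε-loops) and records in its finite control whether it has passed through an accepting state since the last input symbol was consumed; inverting that end-of-input verdict yields a DPDA for the complement.
So the deterministic context-free languages are closed under complement.

Yes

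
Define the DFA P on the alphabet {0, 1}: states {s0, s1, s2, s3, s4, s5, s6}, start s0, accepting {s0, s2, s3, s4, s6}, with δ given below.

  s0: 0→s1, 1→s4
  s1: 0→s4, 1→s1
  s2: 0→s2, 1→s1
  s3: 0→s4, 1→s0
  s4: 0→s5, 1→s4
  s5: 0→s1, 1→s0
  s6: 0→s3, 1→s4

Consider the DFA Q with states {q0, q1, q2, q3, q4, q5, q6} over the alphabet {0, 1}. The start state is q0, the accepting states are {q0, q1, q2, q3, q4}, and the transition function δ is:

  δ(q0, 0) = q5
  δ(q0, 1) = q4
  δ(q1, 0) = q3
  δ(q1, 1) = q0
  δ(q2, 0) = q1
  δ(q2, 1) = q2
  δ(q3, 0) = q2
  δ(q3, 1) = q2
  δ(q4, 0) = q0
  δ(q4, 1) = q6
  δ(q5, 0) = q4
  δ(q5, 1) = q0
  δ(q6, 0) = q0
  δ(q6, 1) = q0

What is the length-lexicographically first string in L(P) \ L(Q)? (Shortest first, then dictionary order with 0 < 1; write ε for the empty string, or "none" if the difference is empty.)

The string 11 is accepted by P but not by Q.
No shorter string lies in the difference, and 11 is the lexicographically first length-2 string in L(P) \ L(Q).

11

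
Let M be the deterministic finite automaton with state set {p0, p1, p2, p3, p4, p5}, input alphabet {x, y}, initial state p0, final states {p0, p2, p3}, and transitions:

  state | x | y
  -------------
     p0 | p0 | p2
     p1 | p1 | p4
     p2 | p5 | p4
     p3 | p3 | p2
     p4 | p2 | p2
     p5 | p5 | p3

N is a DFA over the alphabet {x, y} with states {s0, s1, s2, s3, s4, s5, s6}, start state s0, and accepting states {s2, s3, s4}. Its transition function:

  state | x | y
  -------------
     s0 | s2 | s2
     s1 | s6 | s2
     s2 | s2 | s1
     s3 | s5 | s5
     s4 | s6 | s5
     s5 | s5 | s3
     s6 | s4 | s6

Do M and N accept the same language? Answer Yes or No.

The empty string ε is accepted by M but rejected by N.
So L(M) ≠ L(N).

No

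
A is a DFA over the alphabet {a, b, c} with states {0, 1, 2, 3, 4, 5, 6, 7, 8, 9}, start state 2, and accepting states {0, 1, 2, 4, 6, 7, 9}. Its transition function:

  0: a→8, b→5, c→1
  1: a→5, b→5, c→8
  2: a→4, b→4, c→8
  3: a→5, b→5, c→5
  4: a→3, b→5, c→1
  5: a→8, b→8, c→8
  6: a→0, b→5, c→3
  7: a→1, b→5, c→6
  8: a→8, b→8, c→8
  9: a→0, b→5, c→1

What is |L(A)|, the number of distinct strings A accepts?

5

The useful subgraph on states {1, 2, 4} is acyclic, so L(A) is finite; the longest accepting path visits 3 useful states, giving maximum string length 2.
Counting accepting paths from 2 by length: 1 of length 0, 2 of length 1, 2 of length 2. Total 5.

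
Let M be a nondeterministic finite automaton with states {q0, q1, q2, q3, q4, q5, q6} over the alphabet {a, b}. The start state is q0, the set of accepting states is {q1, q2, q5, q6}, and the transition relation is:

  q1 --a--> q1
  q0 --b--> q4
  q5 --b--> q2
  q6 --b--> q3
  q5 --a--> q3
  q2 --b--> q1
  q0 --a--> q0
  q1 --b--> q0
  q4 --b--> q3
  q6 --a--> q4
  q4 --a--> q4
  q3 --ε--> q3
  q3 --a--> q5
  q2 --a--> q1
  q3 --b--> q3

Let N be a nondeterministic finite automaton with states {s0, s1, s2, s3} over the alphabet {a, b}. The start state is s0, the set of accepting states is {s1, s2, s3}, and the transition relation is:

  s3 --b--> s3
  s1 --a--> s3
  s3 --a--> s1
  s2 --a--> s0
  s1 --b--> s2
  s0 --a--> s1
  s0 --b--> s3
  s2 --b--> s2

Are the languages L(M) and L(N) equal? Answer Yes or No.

The string abba is accepted by M but rejected by N.
So L(M) ≠ L(N).

No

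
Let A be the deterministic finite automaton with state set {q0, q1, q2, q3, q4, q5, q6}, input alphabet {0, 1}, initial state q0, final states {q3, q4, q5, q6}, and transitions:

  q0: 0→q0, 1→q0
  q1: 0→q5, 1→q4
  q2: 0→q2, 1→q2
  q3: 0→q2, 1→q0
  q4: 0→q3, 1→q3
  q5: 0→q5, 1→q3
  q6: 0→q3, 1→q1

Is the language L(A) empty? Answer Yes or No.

Yes

The states reachable from the start state are {q0}.
None of the accepting states {q3, q4, q5, q6} is reachable, so no string is accepted and L(A) = ∅.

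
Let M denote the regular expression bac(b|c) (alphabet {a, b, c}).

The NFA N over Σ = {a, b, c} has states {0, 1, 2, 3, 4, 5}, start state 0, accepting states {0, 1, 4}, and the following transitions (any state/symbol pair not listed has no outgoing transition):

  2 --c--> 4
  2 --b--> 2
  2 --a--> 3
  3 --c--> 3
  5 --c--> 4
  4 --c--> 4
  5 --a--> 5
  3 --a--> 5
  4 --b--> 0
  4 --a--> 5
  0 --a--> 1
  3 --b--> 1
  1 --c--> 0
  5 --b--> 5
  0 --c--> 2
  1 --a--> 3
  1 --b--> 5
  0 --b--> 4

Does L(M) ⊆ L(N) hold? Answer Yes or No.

Converting the expression M to a DFA (subset construction, then merging equivalent states) gives the minimal DFA with states {m0, m1, m2, m3, m4, m5}, start state m0, accepting states {m5} and transitions m0: a→m1, b→m2, c→m1; m1: a→m1, b→m1, c→m1; m2: a→m3, b→m1, c→m1; m3: a→m1, b→m1, c→m4; m4: a→m1, b→m5, c→m5; m5: a→m1, b→m1, c→m1.
Exploring the product automaton M × N from the start pair (m0, 0), following both machines on each input symbol, reaches 12 state pairs: (m0, 0), (m1, 1), (m2, 4), (m1, 2), (m1, 3), (m1, 5), (m1, 0), (m3, 5), (m1, 4), (m4, 4), (m5, 0), (m5, 4).
M accepts in {m5} and N accepts in {0, 1, 4}. The reachable pairs whose M-component is accepting are (m5, 0), (m5, 4); in each of them the N-component is accepting too, so the product for L(M) \ L(N) (M-component accepting, N-component rejecting) has no reachable accepting pair and the difference is empty.
Hence every string in L(M) is also in L(N).

Yes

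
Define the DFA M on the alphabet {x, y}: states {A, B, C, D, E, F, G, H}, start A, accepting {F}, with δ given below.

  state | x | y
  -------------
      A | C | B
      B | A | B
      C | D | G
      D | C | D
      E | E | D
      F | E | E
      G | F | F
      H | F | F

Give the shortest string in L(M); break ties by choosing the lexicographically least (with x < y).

A breadth-first search from A reaches an accepting state first via the path A → C → G → F on input xyx.
No string of length < 3 is accepted (BFS exhausts all shorter strings without reaching an accepting state), and xyx is the lexicographically least accepting string of length 3.

xyx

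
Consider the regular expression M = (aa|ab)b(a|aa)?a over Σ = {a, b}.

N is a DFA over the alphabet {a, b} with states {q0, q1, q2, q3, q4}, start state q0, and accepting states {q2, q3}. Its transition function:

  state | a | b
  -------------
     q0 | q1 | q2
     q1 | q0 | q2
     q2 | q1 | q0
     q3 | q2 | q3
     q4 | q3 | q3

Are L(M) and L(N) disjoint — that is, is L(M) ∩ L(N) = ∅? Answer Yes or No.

Yes

Converting the expression M to a DFA (subset construction, then merging equivalent states) gives the minimal DFA with states {m0, m1, m2, m3, m4, m5, m6, m7}, start state m0, accepting states {m5, m6, m7} and transitions m0: a→m1, b→m2; m1: a→m3, b→m3; m2: a→m2, b→m2; m3: a→m2, b→m4; m4: a→m5, b→m2; m5: a→m6, b→m2; m6: a→m7, b→m2; m7: a→m2, b→m2.
Exploring the product automaton M × N from the start pair (m0, q0), following both machines on each input symbol, reaches 12 state pairs: (m0, q0), (m1, q1), (m2, q2), (m3, q0), (m3, q2), (m2, q1), (m2, q0), (m4, q2), (m4, q0), (m5, q1), (m6, q0), (m7, q1).
M accepts in {m5, m6, m7} and N accepts in {q2, q3}; no reachable pair has both components accepting, so no string drives both machines to acceptance simultaneously and L(M) ∩ L(N) = ∅.
So no string is accepted by both, and the intersection is empty.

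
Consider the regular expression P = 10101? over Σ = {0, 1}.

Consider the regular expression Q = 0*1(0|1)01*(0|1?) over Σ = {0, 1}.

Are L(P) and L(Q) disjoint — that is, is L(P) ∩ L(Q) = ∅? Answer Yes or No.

Converting the expression P to a DFA (subset construction, then merging equivalent states) gives the minimal DFA with states {p0, p1, p2, p3, p4, p5, p6}, start state p0, accepting states {p5, p6} and transitions p0: 0→p1, 1→p2; p1: 0→p1, 1→p1; p2: 0→p3, 1→p1; p3: 0→p1, 1→p4; p4: 0→p5, 1→p1; p5: 0→p1, 1→p6; p6: 0→p1, 1→p1.
Converting the expression Q to a DFA (subset construction, then merging equivalent states) gives the minimal DFA with states {q0, q1, q2, q3, q4, q5}, start state q0, accepting states {q3, q5} and transitions q0: 0→q0, 1→q1; q1: 0→q2, 1→q2; q2: 0→q3, 1→q4; q3: 0→q5, 1→q3; q4: 0→q4, 1→q4; q5: 0→q4, 1→q4.
Exploring the product automaton P × Q from the start pair (p0, q0), following both machines on each input symbol, reaches 12 state pairs: (p0, q0), (p1, q0), (p2, q1), (p1, q1), (p3, q2), (p1, q2), (p1, q3), (p4, q4), (p1, q4), (p1, q5), (p5, q4), (p6, q4).
P accepts in {p5, p6} and Q accepts in {q3, q5}; no reachable pair has both components accepting, so no string drives both machines to acceptance simultaneously and L(P) ∩ L(Q) = ∅.
So no string is accepted by both, and the intersection is empty.

Yes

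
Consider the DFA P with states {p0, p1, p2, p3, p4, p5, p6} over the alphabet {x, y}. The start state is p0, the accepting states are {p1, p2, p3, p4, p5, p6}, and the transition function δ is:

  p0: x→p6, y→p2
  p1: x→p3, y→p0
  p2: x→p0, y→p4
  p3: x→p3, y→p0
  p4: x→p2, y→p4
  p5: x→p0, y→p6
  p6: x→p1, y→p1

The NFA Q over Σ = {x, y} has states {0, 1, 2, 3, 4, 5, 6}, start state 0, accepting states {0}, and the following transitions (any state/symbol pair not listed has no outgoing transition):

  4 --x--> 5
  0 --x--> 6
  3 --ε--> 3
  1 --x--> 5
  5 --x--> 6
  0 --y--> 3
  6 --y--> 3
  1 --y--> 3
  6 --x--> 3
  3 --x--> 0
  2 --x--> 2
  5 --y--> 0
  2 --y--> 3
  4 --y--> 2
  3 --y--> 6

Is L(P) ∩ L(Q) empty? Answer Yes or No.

The string xxx is accepted by both P and Q.
Hence L(P) ∩ L(Q) ≠ ∅.

No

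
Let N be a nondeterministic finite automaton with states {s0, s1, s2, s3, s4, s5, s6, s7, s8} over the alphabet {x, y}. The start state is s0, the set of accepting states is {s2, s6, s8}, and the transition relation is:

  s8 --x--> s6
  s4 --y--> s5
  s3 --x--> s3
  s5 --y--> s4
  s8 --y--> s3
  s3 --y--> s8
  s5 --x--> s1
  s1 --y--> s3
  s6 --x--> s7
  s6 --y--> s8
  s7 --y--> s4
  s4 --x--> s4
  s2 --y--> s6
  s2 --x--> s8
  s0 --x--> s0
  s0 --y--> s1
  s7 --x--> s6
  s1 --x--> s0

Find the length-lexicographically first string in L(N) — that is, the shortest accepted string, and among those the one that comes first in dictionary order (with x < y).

yyy

A breadth-first search from s0 reaches an accepting state first via the path s0 → s1 → s3 → s8 on input yyy.
No string of length < 3 is accepted (BFS exhausts all shorter strings without reaching an accepting state), and yyy is the lexicographically least accepting string of length 3.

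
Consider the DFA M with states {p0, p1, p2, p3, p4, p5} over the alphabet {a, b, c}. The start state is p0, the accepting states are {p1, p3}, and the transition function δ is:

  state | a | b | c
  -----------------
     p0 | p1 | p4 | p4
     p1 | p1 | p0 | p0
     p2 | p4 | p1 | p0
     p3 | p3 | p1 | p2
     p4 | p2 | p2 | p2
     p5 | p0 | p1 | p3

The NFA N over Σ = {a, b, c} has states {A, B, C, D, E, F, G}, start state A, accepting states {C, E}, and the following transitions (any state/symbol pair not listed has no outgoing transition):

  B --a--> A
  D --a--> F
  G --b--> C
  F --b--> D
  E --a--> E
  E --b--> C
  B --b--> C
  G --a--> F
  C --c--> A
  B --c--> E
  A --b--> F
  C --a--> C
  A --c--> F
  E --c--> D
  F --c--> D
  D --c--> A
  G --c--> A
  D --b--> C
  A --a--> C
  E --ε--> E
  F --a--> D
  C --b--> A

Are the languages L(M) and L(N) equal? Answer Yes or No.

Yes

Exploring the product automaton M × N from the start pair (p0, A), following both machines on each input symbol, reaches 4 state pairs: (p0, A), (p1, C), (p4, F), (p2, D).
M accepts in {p1, p3} and N accepts in {C, E}. In every reachable pair the two components are either both accepting — (p1, C) — or both non-accepting, so no string is accepted by exactly one of the machines: L(M) \ L(N) and L(N) \ L(M) are both empty.
Hence every string is accepted by M iff it is accepted by N, and the two languages coincide.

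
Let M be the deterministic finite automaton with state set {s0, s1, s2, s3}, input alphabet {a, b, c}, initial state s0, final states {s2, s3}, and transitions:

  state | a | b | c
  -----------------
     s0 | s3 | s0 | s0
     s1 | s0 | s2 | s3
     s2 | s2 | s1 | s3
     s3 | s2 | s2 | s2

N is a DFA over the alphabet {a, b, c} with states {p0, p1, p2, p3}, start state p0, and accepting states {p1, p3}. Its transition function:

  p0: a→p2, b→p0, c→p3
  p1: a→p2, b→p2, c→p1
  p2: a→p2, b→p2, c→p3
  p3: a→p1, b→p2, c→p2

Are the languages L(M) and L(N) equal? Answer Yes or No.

The string a is accepted by M but rejected by N.
So L(M) ≠ L(N).

No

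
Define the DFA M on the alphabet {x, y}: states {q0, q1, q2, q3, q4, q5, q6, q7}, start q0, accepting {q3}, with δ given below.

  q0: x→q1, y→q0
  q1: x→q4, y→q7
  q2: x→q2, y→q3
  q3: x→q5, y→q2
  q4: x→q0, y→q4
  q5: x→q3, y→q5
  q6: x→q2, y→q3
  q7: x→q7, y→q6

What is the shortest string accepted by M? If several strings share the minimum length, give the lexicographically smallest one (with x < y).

xyyy

A breadth-first search from q0 reaches an accepting state first via the path q0 → q1 → q7 → q6 → q3 on input xyyy.
No string of length < 4 is accepted (BFS exhausts all shorter strings without reaching an accepting state), and xyyy is the lexicographically least accepting string of length 4.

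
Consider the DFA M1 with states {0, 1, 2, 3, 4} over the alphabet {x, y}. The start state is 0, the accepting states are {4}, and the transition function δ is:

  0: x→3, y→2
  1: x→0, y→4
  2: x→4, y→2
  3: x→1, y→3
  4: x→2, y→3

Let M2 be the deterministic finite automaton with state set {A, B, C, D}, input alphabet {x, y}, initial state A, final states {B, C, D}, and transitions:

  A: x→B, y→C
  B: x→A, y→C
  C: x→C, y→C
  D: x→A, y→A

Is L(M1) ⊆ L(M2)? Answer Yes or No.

Yes

Exploring the product automaton M1 × M2 from the start pair (0, A), following both machines on each input symbol, reaches 11 state pairs: (0, A), (3, B), (2, C), (1, A), (3, C), (4, C), (0, B), (1, C), (3, A), (0, C), (1, B).
M1 accepts in {4} and M2 accepts in {B, C, D}. The reachable pairs whose M1-component is accepting are (4, C); in each of them the M2-component is accepting too, so the product for L(M1) \ L(M2) (M1-component accepting, M2-component rejecting) has no reachable accepting pair and the difference is empty.
Hence every string in L(M1) is also in L(M2).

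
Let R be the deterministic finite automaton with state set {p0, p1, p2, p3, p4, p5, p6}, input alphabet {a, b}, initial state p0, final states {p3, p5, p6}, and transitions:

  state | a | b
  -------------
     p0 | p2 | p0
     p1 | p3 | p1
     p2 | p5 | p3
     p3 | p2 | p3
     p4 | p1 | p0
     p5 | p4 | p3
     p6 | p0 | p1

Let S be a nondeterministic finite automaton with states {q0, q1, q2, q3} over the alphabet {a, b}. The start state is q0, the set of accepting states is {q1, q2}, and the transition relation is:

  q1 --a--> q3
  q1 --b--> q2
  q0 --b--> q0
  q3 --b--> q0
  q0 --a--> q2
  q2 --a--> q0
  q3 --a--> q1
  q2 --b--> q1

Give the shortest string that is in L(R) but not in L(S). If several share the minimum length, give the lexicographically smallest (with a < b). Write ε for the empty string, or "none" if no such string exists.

aa

The string aa is accepted by R but not by S.
No shorter string lies in the difference, and aa is the lexicographically first length-2 string in L(R) \ L(S).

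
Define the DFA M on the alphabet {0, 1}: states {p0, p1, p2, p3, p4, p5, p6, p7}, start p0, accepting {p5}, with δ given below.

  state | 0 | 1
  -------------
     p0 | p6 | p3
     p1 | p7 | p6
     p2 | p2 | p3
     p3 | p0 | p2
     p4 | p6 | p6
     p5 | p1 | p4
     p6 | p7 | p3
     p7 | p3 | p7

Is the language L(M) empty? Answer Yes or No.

The states reachable from the start state are {p0, p2, p3, p6, p7}.
None of the accepting states {p5} is reachable, so no string is accepted and L(M) = ∅.

Yes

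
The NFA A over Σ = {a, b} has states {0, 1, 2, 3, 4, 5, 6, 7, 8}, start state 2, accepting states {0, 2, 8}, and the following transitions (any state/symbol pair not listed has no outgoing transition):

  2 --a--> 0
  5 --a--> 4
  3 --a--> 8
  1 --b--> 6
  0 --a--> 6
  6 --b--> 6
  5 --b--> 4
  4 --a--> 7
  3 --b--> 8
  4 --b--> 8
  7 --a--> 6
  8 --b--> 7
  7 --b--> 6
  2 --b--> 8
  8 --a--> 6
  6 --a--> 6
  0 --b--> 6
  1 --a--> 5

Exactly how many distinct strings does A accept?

The useful subgraph on states {0, 2, 8} is acyclic, so L(A) is finite; the longest accepting path visits 2 useful states, giving maximum string length 1.
Counting accepting paths from 2 by length: 1 of length 0, 2 of length 1. Total 3.

3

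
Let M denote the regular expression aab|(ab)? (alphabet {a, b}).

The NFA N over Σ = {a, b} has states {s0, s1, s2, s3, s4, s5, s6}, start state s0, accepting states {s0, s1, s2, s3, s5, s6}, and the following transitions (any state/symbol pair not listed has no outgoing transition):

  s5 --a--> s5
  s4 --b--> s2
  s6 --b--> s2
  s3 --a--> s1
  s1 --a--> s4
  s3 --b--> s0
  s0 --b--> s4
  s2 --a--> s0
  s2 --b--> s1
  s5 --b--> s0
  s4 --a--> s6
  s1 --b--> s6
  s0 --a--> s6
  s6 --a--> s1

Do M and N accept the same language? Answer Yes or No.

The string a is accepted by N but rejected by M.
So L(M) ≠ L(N).

No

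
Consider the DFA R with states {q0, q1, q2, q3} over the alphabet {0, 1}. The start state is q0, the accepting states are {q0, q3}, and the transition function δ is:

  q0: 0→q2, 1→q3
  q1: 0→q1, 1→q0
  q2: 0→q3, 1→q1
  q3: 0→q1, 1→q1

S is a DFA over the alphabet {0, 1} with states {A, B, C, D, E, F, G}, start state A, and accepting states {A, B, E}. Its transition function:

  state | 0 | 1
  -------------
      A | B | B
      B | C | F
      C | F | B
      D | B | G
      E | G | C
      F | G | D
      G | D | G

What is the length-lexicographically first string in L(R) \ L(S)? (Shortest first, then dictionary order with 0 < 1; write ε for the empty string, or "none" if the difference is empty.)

00

The string 00 is accepted by R but not by S.
No shorter string lies in the difference, and 00 is the lexicographically first length-2 string in L(R) \ L(S).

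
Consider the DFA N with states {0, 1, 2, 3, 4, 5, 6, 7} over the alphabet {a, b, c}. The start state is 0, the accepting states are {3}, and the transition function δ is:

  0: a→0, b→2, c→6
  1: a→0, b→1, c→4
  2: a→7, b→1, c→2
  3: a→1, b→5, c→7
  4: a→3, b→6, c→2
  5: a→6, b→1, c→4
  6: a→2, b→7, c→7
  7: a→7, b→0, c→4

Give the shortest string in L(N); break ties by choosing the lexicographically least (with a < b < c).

baca

A breadth-first search from 0 reaches an accepting state first via the path 0 → 2 → 7 → 4 → 3 on input baca.
No string of length < 4 is accepted (BFS exhausts all shorter strings without reaching an accepting state), and baca is the lexicographically least accepting string of length 4.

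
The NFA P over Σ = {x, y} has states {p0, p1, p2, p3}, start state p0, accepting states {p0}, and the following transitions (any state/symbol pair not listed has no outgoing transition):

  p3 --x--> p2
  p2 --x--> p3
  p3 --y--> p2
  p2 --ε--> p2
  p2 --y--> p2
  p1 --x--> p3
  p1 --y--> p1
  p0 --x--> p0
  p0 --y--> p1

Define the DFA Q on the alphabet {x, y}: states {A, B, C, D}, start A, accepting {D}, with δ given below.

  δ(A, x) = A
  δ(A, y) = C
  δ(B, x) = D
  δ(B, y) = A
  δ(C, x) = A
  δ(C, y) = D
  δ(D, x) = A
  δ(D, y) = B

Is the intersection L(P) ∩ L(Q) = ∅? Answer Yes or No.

Yes

Exploring the product automaton P × Q from the start pair (p0, A), following both machines on each input symbol, reaches 11 state pairs: (p0, A), (p1, C), (p3, A), (p1, D), (p2, A), (p2, C), (p1, B), (p2, D), (p3, D), (p1, A), (p2, B).
P accepts in {p0} and Q accepts in {D}; no reachable pair has both components accepting, so no string drives both machines to acceptance simultaneously and L(P) ∩ L(Q) = ∅.
So no string is accepted by both, and the intersection is empty.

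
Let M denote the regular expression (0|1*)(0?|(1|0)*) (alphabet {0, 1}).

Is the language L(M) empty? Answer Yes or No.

No

The empty string ε matches the expression, so it belongs to L(M).
Since L(M) contains at least one string, it is not empty.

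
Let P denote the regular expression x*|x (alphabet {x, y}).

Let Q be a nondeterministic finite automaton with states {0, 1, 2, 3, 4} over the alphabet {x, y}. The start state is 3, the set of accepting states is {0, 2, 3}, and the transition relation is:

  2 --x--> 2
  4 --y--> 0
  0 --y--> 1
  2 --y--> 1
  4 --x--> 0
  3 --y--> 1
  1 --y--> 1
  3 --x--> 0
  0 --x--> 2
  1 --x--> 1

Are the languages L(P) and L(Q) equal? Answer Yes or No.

Converting the expression P to a DFA (subset construction, then merging equivalent states) gives the minimal DFA with states {p0, p1}, start state p0, accepting states {p0} and transitions p0: x→p0, y→p1; p1: x→p1, y→p1.
Exploring the product automaton P × Q from the start pair (p0, 3), following both machines on each input symbol, reaches 4 state pairs: (p0, 3), (p0, 0), (p1, 1), (p0, 2).
P accepts in {p0} and Q accepts in {0, 2, 3}. In every reachable pair the two components are either both accepting — (p0, 3), (p0, 0), (p0, 2) — or both non-accepting, so no string is accepted by exactly one of the machines: L(P) \ L(Q) and L(Q) \ L(P) are both empty.
Hence every string is accepted by P iff it is accepted by Q, and the two languages coincide.

Yes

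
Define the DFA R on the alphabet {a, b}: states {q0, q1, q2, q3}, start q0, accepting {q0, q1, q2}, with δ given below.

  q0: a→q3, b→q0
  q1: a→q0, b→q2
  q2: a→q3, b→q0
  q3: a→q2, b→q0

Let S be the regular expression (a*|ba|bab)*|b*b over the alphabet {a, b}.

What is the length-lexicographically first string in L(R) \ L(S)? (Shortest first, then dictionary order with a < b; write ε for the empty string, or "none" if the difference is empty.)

The string ab is accepted by R but not by S.
No shorter string lies in the difference, and ab is the lexicographically first length-2 string in L(R) \ L(S).

ab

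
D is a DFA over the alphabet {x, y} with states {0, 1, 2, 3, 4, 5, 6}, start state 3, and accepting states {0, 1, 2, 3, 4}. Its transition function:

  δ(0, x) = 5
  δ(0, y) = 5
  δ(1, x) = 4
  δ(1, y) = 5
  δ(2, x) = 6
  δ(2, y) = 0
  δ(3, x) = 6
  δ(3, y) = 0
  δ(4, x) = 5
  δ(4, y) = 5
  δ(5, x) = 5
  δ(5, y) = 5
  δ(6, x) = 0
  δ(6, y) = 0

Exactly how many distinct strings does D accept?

The useful subgraph on states {0, 3, 6} is acyclic, so L(D) is finite; the longest accepting path visits 3 useful states, giving maximum string length 2.
Counting accepting paths from 3 by length: 1 of length 0, 1 of length 1, 2 of length 2. Total 4.

4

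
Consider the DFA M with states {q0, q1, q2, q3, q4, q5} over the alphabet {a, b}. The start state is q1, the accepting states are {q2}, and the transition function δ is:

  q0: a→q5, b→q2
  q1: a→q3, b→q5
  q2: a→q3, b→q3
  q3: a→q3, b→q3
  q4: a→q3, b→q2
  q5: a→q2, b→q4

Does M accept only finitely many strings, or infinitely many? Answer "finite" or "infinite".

The useful states (reachable from q1 and able to reach an accepting state) are {q1, q2, q4, q5}.
Restricted to these states the transition graph has no cycle, so every accepting path has bounded length and L is finite.

finite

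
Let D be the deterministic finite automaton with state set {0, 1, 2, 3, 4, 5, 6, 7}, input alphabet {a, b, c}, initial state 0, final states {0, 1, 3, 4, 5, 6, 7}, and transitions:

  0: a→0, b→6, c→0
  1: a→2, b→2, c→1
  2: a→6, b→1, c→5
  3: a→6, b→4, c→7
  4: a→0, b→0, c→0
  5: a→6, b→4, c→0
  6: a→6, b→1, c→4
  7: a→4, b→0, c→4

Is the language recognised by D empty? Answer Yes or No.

The empty string ε is accepted: the run 0 ends in the accepting state 0.
Since at least one string is accepted, L(D) is not empty.

No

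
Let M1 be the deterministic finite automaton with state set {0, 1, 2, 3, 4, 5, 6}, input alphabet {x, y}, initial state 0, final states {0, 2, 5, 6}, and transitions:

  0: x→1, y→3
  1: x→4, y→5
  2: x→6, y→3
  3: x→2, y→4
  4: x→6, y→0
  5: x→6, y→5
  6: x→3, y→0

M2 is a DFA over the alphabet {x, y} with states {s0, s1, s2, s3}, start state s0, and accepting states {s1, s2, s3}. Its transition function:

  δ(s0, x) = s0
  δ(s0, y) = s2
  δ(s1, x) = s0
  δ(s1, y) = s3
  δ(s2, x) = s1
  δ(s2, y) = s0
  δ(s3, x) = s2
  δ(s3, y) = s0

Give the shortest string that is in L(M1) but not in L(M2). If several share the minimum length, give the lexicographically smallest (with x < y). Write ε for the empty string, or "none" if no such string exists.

ε

The empty string ε is accepted by M1 but not by M2.
Since ε is the unique shortest string, it is the required witness.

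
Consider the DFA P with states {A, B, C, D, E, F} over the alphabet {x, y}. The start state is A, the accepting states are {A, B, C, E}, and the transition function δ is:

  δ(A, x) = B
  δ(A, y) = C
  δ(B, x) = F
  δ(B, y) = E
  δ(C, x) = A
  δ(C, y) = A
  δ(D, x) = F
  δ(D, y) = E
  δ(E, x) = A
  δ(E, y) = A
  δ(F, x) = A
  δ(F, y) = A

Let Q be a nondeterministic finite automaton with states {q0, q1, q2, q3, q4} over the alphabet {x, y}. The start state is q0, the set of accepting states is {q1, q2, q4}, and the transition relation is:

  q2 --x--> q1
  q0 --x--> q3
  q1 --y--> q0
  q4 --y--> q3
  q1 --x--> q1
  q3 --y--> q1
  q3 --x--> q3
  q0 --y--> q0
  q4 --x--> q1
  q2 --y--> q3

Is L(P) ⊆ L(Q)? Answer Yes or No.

No

The empty string ε is in L(P) but not in L(Q).
So L(P) ⊄ L(Q).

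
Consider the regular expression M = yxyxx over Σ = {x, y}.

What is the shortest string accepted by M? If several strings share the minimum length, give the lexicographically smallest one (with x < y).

By inspection of the expression, no string of length less than 5 matches, and yxyxx is the lexicographically first match of length 5.

yxyxx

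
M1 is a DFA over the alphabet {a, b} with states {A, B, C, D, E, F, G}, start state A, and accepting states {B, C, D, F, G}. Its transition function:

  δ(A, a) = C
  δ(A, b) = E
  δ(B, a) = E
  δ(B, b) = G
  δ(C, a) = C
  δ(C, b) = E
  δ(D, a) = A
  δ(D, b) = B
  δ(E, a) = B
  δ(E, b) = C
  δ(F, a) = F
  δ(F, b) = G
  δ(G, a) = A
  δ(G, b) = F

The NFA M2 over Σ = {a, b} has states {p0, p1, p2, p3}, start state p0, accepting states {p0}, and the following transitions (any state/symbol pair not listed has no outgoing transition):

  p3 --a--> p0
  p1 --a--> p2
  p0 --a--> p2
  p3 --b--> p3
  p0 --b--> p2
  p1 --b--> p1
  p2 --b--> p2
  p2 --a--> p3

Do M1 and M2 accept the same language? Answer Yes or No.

The string a is accepted by M1 but rejected by M2.
So L(M1) ≠ L(M2).

No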